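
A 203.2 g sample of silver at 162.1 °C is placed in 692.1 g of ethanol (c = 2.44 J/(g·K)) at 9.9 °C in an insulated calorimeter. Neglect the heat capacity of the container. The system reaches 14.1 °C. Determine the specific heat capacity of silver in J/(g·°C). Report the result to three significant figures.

c = 0.236 J/(g·°C)

q_gained = (692.1 × 2.44) × (14.1 − 9.9) = 7093 J
q_lost = 203.2 × c × (162.1 − 14.1) = 30073.6 c
Set equal: c = 7093 / 30073.6 = 0.236 J/(g·°C)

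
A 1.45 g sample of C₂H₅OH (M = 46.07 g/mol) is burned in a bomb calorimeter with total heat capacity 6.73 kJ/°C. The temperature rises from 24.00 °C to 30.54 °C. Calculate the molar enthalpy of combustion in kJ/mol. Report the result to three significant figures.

ΔH = -1400 kJ/mol

ΔT = 30.54 − 24.00 = 6.54 °C
q_cal = C_cal × ΔT = 6.73 × 6.54 = 44.0142 kJ
n = 1.45 / 46.07 = 0.03147 mol
q_rxn = −q_cal = -44.0142 kJ
ΔH = -44.0142 / 0.03147 = -1399 kJ/mol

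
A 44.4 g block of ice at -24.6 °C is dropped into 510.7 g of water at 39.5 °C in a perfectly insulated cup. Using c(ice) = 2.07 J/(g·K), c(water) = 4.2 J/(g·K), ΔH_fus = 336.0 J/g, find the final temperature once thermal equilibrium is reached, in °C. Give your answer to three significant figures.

T_f = 29.0 °C

Heat to bring ice to 0 °C and melt it: q₁ = 44.4×2.07×24.6 + 44.4×336.0 = 17179 J
Heat the water can supply cooling to 0 °C: 510.7×4.2×39.5 = 84725.1 J > q₁, so all ice melts.
Energy balance: 510.7×4.2×(39.5 − T) = 17179 + 44.4×4.2×(T − 0)
2144.94(39.5 − T) = 17179 + 186.48 T
84725.1 − 17179 = 2331.42 T
T = 67546.1 / 2331.42 = 28.97 °C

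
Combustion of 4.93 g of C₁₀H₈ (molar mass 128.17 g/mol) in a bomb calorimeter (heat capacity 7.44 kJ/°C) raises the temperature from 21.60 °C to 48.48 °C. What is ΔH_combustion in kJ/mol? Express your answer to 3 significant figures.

ΔT = 48.48 − 21.60 = 26.88 °C
q_cal = C_cal × ΔT = 7.44 × 26.88 = 199.9872 kJ
n = 4.93 / 128.17 = 0.03846 mol
q_rxn = −q_cal = -199.9872 kJ
ΔH = -199.9872 / 0.03846 = -5200 kJ/mol

ΔH = -5200 kJ/mol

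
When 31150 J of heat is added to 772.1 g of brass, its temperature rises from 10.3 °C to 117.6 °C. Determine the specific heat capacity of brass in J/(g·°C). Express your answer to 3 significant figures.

c = q / (m ΔT) = 31150 / (772.1 × 107.3)
c = 31150 / 82846.33 = 0.376 J/(g·°C)

c = 0.376 J/(g·°C)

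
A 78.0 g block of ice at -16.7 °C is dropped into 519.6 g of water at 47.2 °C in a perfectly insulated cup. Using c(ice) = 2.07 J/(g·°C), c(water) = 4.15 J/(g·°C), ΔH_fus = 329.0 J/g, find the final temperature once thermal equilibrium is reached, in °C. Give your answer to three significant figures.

T_f = 29.6 °C

Heat to bring ice to 0 °C and melt it: q₁ = 78.0×2.07×16.7 + 78.0×329.0 = 28358 J
Heat the water can supply cooling to 0 °C: 519.6×4.15×47.2 = 101779 J > q₁, so all ice melts.
Energy balance: 519.6×4.15×(47.2 − T) = 28358 + 78.0×4.15×(T − 0)
2156.34(47.2 − T) = 28358 + 323.7 T
101779 − 28358 = 2480.04 T
T = 73421 / 2480.04 = 29.60 °C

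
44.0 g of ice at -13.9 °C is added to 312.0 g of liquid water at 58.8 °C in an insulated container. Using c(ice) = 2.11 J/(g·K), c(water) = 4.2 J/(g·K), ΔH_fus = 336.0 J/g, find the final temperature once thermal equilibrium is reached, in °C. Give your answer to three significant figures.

T_f = 40.8 °C

Heat to bring ice to 0 °C and melt it: q₁ = 44.0×2.11×13.9 + 44.0×336.0 = 16074 J
Heat the water can supply cooling to 0 °C: 312.0×4.2×58.8 = 77051.5 J > q₁, so all ice melts.
Energy balance: 312.0×4.2×(58.8 − T) = 16074 + 44.0×4.2×(T − 0)
1310.4(58.8 − T) = 16074 + 184.8 T
77051.5 − 16074 = 1495.2 T
T = 60977.5 / 1495.2 = 40.78 °C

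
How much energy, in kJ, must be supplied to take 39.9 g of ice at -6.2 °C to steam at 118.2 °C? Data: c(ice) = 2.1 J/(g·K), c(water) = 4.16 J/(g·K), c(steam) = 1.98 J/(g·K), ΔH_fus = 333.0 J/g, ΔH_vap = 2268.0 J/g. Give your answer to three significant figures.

q1 (heat ice -6.2→0.0 °C): 39.9 × 2.1 × 6.2 = 519 J
q2 (melt at 0 °C): 39.9 × 333.0 = 13287 J
q3 (heat water 0.0→100.0 °C): 39.9 × 4.16 × 100.0 = 16598 J
q4 (vaporize at 100 °C): 39.9 × 2268.0 = 90493 J
q5 (heat steam 100.0→118.2 °C): 39.9 × 1.98 × 18.2 = 1438 J
Total: 519 + 13287 + 16598 + 90493 + 1438 = 122335 J = 122 kJ

q = 122 kJ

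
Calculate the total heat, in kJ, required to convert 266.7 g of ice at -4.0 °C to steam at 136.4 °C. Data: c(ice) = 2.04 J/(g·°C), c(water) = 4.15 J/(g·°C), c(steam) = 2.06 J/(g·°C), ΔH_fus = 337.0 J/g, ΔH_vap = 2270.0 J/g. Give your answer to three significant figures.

q1 (heat ice -4.0→0.0 °C): 266.7 × 2.04 × 4.0 = 2176 J
q2 (melt at 0 °C): 266.7 × 337.0 = 89878 J
q3 (heat water 0.0→100.0 °C): 266.7 × 4.15 × 100.0 = 110681 J
q4 (vaporize at 100 °C): 266.7 × 2270.0 = 605409 J
q5 (heat steam 100.0→136.4 °C): 266.7 × 2.06 × 36.4 = 19998 J
Total: 2176 + 89878 + 110681 + 605409 + 19998 = 828142 J = 828 kJ

q = 828 kJ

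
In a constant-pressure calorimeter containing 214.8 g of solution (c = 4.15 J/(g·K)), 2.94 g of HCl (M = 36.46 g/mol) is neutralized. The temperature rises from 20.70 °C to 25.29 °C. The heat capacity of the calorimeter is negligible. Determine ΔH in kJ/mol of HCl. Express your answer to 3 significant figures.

ΔH = -50.7 kJ/mol

|ΔT| = |25.29 − 20.70| = 4.59 °C
|q_surr| = (214.8 × 4.15) × 4.59 = 891.42 × 4.59 = 4092 J
n(HCl) = 2.94 / 36.46 = 0.08064 mol
Temperature rose, so q_rxn = −|q_surr| = -4.092 kJ
ΔH = q_rxn / n = -50.74 kJ/mol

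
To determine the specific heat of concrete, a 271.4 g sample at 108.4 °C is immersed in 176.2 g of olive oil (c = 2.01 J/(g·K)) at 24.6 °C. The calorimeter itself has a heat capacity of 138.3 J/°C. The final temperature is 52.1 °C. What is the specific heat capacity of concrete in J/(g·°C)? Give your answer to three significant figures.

c = 0.886 J/(g·°C)

q_gained = (176.2 × 2.01 + 138.3) × (52.1 − 24.6) = 13540 J
q_lost = 271.4 × c × (108.4 − 52.1) = 15279.82 c
Set equal: c = 13540 / 15279.82 = 0.886 J/(g·°C)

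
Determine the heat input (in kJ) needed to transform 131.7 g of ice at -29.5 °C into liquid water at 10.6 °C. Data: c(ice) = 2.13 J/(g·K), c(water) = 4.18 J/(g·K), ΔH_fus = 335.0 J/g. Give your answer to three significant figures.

q1 (heat ice -29.5→0.0 °C): 131.7 × 2.13 × 29.5 = 8275 J
q2 (melt at 0 °C): 131.7 × 335.0 = 44120 J
q3 (heat water 0.0→10.6 °C): 131.7 × 4.18 × 10.6 = 5835 J
Total: 8275 + 44120 + 5835 = 58230 J = 58.2 kJ

q = 58.2 kJ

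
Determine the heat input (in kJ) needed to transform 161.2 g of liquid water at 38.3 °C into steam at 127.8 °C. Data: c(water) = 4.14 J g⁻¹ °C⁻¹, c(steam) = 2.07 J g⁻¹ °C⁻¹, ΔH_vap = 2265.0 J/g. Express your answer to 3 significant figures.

q1 (heat water 38.3→100.0 °C): 161.2 × 4.14 × 61.7 = 41177 J
q2 (vaporize at 100 °C): 161.2 × 2265.0 = 365118 J
q3 (heat steam 100.0→127.8 °C): 161.2 × 2.07 × 27.8 = 9276 J
Total: 41177 + 365118 + 9276 = 415571 J = 416 kJ

q = 416 kJ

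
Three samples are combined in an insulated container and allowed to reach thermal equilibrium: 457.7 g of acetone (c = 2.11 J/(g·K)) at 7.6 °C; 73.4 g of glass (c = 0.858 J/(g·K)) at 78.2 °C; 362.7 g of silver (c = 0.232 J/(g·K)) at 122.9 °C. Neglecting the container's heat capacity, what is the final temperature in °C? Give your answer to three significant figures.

Σ mᵢcᵢ(T − Tᵢ) = 0  ⇒  T = Σ mᵢcᵢTᵢ / Σ mᵢcᵢ
Σ mᵢcᵢ = 457.7×2.11 + 73.4×0.858 + 362.7×0.232 = 1112.8706
Σ mᵢcᵢTᵢ = 965.747×7.6 + 62.9772×78.2 + 84.1464×122.9 = 22606
T = 22606 / 1112.8706 = 20.31 °C

T_f = 20.3 °C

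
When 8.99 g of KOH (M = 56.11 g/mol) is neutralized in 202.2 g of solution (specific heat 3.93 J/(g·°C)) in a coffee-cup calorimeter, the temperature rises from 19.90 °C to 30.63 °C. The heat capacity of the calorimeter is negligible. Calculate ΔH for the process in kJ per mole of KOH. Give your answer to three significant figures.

|ΔT| = |30.63 − 19.90| = 10.73 °C
|q_surr| = (202.2 × 3.93) × 10.73 = 794.646 × 10.73 = 8527 J
n(KOH) = 8.99 / 56.11 = 0.1602 mol
Temperature rose, so q_rxn = −|q_surr| = -8.527 kJ
ΔH = q_rxn / n = -53.23 kJ/mol

ΔH = -53.2 kJ/mol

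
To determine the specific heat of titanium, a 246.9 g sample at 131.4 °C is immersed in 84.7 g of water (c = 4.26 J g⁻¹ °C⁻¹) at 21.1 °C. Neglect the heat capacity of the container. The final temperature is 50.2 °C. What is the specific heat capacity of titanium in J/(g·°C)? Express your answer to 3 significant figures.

c = 0.524 J/(g·°C)

q_gained = (84.7 × 4.26) × (50.2 − 21.1) = 10500 J
q_lost = 246.9 × c × (131.4 − 50.2) = 20048.28 c
Set equal: c = 10500 / 20048.28 = 0.524 J/(g·°C)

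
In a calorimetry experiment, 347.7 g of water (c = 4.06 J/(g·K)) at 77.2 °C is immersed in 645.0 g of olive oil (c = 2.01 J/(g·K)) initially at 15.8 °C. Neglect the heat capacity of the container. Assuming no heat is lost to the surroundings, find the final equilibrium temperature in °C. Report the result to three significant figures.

T_f = 47.8 °C

Heat lost by water = heat gained by olive oil.
(347.7)(4.06)(77.2 − T) = (645.0)(2.01)(T − 15.8)
1411.662 (77.2 − T) = 1296.45 (T − 15.8)
108980 − 1411.662 T = 1296.45 T − 20484
129464 = 2708.112 T
T = 47.81 °C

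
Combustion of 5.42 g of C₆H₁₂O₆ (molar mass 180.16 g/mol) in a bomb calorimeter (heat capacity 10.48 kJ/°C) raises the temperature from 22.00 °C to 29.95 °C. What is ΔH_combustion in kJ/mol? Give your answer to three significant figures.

ΔH = -2770 kJ/mol

ΔT = 29.95 − 22.00 = 7.95 °C
q_cal = C_cal × ΔT = 10.48 × 7.95 = 83.316 kJ
n = 5.42 / 180.16 = 0.03008 mol
q_rxn = −q_cal = -83.316 kJ
ΔH = -83.316 / 0.03008 = -2770 kJ/mol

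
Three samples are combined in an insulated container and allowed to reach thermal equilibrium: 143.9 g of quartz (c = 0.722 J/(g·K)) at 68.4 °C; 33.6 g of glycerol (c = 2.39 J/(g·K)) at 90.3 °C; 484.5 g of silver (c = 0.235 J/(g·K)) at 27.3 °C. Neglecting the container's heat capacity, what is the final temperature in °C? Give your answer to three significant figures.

Σ mᵢcᵢ(T − Tᵢ) = 0  ⇒  T = Σ mᵢcᵢTᵢ / Σ mᵢcᵢ
Σ mᵢcᵢ = 143.9×0.722 + 33.6×2.39 + 484.5×0.235 = 298.0573
Σ mᵢcᵢTᵢ = 103.8958×68.4 + 80.304×90.3 + 113.8575×27.3 = 17466
T = 17466 / 298.0573 = 58.60 °C

T_f = 58.6 °C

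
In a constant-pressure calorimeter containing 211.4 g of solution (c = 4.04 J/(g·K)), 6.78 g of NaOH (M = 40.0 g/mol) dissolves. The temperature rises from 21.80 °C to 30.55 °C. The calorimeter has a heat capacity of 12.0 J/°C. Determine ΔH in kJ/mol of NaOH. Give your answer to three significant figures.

ΔH = -44.7 kJ/mol

|ΔT| = |30.55 − 21.80| = 8.75 °C
|q_surr| = (211.4 × 4.04 + 12.0) × 8.75 = 866.056 × 8.75 = 7578 J
n(NaOH) = 6.78 / 40.0 = 0.1695 mol
Temperature rose, so q_rxn = −|q_surr| = -7.578 kJ
ΔH = q_rxn / n = -44.71 kJ/mol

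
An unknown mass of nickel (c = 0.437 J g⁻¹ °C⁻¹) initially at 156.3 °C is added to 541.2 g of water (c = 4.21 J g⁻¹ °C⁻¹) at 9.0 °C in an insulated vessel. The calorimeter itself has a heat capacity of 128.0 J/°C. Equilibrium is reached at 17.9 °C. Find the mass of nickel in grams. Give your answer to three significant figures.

m = 354 g

q_gained = (541.2 × 4.21 + 128.0) × (17.9 − 9.0) = 21420 J
q_lost = m × 0.437 × (156.3 − 17.9) = 60.4808 m
m = 21420 / 60.4808 = 354 g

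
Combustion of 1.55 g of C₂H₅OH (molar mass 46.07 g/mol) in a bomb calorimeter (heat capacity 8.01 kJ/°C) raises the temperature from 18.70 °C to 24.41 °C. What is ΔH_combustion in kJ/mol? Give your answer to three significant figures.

ΔH = -1360 kJ/mol

ΔT = 24.41 − 18.70 = 5.71 °C
q_cal = C_cal × ΔT = 8.01 × 5.71 = 45.7371 kJ
n = 1.55 / 46.07 = 0.03364 mol
q_rxn = −q_cal = -45.7371 kJ
ΔH = -45.7371 / 0.03364 = -1360 kJ/mol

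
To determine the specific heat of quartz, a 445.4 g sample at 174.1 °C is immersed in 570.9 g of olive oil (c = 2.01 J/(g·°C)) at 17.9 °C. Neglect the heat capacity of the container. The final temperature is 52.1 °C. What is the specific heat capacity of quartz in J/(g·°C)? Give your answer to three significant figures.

q_gained = (570.9 × 2.01) × (52.1 − 17.9) = 39240 J
q_lost = 445.4 × c × (174.1 − 52.1) = 54338.8 c
Set equal: c = 39240 / 54338.8 = 0.722 J/(g·°C)

c = 0.722 J/(g·°C)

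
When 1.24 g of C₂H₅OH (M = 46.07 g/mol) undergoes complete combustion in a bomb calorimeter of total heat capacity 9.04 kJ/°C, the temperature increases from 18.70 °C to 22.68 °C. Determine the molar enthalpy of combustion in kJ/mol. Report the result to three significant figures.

ΔT = 22.68 − 18.70 = 3.98 °C
q_cal = C_cal × ΔT = 9.04 × 3.98 = 35.9792 kJ
n = 1.24 / 46.07 = 0.02692 mol
q_rxn = −q_cal = -35.9792 kJ
ΔH = -35.9792 / 0.02692 = -1337 kJ/mol

ΔH = -1340 kJ/mol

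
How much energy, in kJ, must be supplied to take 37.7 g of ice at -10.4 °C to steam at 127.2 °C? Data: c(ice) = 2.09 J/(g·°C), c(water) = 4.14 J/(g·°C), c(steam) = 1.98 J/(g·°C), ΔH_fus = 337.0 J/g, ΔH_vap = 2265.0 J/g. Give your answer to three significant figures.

q1 (heat ice -10.4→0.0 °C): 37.7 × 2.09 × 10.4 = 819 J
q2 (melt at 0 °C): 37.7 × 337.0 = 12705 J
q3 (heat water 0.0→100.0 °C): 37.7 × 4.14 × 100.0 = 15608 J
q4 (vaporize at 100 °C): 37.7 × 2265.0 = 85391 J
q5 (heat steam 100.0→127.2 °C): 37.7 × 1.98 × 27.2 = 2030 J
Total: 819 + 12705 + 15608 + 85391 + 2030 = 116553 J = 117 kJ

q = 117 kJ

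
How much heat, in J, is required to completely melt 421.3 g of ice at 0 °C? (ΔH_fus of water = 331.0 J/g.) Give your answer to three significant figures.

q = m × ΔH_fus = 421.3 × 331.0 = 139450 J

q = 139000 J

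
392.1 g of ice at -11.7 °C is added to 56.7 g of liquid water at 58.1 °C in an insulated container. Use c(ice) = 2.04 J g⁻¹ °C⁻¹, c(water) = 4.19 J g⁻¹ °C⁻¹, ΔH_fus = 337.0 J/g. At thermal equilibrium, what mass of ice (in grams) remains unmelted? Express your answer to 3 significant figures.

Heat to warm all ice to 0 °C: 392.1×2.04×11.7 = 9358.6 J
Heat released by water cooling to 0 °C: 56.7×4.19×58.1 = 13803 J
13803 J < 9358.6 + 392.1×337.0 = 141496.3 J, so not all ice melts; final T = 0 °C.
Heat left for melting: 13803 − 9358.6 = 4444.4 J
Mass melted = 4444.4 / 337.0 = 13.19 g
Ice remaining = 392.1 − 13.19 = 378.91 g

m_ice remaining = 379 g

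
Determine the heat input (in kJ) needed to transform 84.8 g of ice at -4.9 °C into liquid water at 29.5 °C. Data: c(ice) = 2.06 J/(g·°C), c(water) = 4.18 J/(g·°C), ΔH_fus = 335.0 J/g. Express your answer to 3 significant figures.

q = 39.7 kJ

q1 (heat ice -4.9→0.0 °C): 84.8 × 2.06 × 4.9 = 856 J
q2 (melt at 0 °C): 84.8 × 335.0 = 28408 J
q3 (heat water 0.0→29.5 °C): 84.8 × 4.18 × 29.5 = 10457 J
Total: 856 + 28408 + 10457 = 39721 J = 39.7 kJ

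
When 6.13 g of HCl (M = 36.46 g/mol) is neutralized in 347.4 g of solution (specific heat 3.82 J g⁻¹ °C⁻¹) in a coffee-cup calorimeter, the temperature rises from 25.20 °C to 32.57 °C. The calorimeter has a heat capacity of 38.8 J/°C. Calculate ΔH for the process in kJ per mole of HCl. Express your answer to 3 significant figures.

|ΔT| = |32.57 − 25.20| = 7.37 °C
|q_surr| = (347.4 × 3.82 + 38.8) × 7.37 = 1365.868 × 7.37 = 10070 J
n(HCl) = 6.13 / 36.46 = 0.1681 mol
Temperature rose, so q_rxn = −|q_surr| = -10.07 kJ
ΔH = q_rxn / n = -59.90 kJ/mol

ΔH = -59.9 kJ/mol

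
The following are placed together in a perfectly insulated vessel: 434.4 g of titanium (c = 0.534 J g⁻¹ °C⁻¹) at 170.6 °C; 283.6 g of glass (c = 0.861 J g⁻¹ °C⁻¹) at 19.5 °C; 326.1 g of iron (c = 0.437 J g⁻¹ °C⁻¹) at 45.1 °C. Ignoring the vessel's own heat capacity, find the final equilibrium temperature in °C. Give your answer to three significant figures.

T_f = 82.1 °C

Σ mᵢcᵢ(T − Tᵢ) = 0  ⇒  T = Σ mᵢcᵢTᵢ / Σ mᵢcᵢ
Σ mᵢcᵢ = 434.4×0.534 + 283.6×0.861 + 326.1×0.437 = 618.6549
Σ mᵢcᵢTᵢ = 231.9696×170.6 + 244.1796×19.5 + 142.5057×45.1 = 50763
T = 50763 / 618.6549 = 82.05 °C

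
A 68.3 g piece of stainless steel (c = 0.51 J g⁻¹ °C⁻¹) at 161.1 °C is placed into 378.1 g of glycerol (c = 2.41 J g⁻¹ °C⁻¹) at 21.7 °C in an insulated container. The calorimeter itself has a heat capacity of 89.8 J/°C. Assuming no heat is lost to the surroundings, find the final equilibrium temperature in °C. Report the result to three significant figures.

Heat lost by stainless steel = heat gained by glycerol + calorimeter.
(68.3)(0.51)(161.1 − T) = [(378.1)(2.41) + 89.8](T − 21.7)
34.833 (161.1 − T) = 1001.021 (T − 21.7)
5611.6 − 34.833 T = 1001.021 T − 21722
27333.6 = 1035.854 T
T = 26.39 °C

T_f = 26.4 °C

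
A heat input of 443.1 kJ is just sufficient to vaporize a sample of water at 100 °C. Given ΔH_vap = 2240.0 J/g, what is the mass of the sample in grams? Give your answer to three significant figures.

m = 198 g

m = q / ΔH_vap = 443100 J / 2240.0 J/g = 198 g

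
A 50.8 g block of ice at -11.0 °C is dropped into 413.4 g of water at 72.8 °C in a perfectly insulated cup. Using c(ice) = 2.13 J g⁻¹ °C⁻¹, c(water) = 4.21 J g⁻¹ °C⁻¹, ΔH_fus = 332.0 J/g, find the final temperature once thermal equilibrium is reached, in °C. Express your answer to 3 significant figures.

Heat to bring ice to 0 °C and melt it: q₁ = 50.8×2.13×11.0 + 50.8×332.0 = 18056 J
Heat the water can supply cooling to 0 °C: 413.4×4.21×72.8 = 126702 J > q₁, so all ice melts.
Energy balance: 413.4×4.21×(72.8 − T) = 18056 + 50.8×4.21×(T − 0)
1740.414(72.8 − T) = 18056 + 213.868 T
126702 − 18056 = 1954.282 T
T = 108646 / 1954.282 = 55.59 °C

T_f = 55.6 °C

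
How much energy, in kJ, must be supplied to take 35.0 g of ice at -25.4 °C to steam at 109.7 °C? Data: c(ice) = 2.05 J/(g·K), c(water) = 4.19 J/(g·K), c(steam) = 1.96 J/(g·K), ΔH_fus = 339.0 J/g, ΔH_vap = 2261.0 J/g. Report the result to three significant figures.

q1 (heat ice -25.4→0.0 °C): 35.0 × 2.05 × 25.4 = 1822 J
q2 (melt at 0 °C): 35.0 × 339.0 = 11865 J
q3 (heat water 0.0→100.0 °C): 35.0 × 4.19 × 100.0 = 14665 J
q4 (vaporize at 100 °C): 35.0 × 2261.0 = 79135 J
q5 (heat steam 100.0→109.7 °C): 35.0 × 1.96 × 9.7 = 665 J
Total: 1822 + 11865 + 14665 + 79135 + 665 = 108152 J = 108 kJ

q = 108 kJ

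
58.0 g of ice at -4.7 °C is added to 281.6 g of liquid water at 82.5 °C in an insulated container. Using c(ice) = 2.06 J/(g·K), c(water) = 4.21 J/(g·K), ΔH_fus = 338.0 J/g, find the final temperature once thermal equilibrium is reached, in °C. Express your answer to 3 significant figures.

T_f = 54.3 °C

Heat to bring ice to 0 °C and melt it: q₁ = 58.0×2.06×4.7 + 58.0×338.0 = 20166 J
Heat the water can supply cooling to 0 °C: 281.6×4.21×82.5 = 97806.7 J > q₁, so all ice melts.
Energy balance: 281.6×4.21×(82.5 − T) = 20166 + 58.0×4.21×(T − 0)
1185.536(82.5 − T) = 20166 + 244.18 T
97806.7 − 20166 = 1429.716 T
T = 77640.7 / 1429.716 = 54.30 °C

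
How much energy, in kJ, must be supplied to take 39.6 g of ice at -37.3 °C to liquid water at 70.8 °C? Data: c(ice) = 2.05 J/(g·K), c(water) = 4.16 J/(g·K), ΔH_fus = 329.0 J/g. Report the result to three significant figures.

q1 (heat ice -37.3→0.0 °C): 39.6 × 2.05 × 37.3 = 3028 J
q2 (melt at 0 °C): 39.6 × 329.0 = 13028 J
q3 (heat water 0.0→70.8 °C): 39.6 × 4.16 × 70.8 = 11663 J
Total: 3028 + 13028 + 11663 = 27719 J = 27.7 kJ

q = 27.7 kJ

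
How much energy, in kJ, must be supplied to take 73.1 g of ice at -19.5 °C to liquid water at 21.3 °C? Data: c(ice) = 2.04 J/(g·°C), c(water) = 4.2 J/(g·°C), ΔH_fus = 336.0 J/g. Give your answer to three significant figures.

q = 34.0 kJ

q1 (heat ice -19.5→0.0 °C): 73.1 × 2.04 × 19.5 = 2908 J
q2 (melt at 0 °C): 73.1 × 336.0 = 24562 J
q3 (heat water 0.0→21.3 °C): 73.1 × 4.2 × 21.3 = 6540 J
Total: 2908 + 24562 + 6540 = 34010 J = 34.0 kJ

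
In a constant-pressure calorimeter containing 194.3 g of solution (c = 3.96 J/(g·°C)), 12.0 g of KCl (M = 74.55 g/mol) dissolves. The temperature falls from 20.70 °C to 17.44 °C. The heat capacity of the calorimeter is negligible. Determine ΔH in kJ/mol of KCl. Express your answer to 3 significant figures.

ΔH = 15.6 kJ/mol

|ΔT| = |17.44 − 20.70| = 3.26 °C
|q_surr| = (194.3 × 3.96) × 3.26 = 769.428 × 3.26 = 2508 J
n(KCl) = 12.0 / 74.55 = 0.1610 mol
Temperature fell, so q_rxn = +|q_surr| = 2.508 kJ
ΔH = q_rxn / n = 15.58 kJ/mol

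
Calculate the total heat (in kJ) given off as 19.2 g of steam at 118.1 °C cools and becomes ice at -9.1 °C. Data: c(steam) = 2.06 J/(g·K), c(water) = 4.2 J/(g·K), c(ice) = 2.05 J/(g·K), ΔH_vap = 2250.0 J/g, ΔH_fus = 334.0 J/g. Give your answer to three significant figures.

q1 (cool steam 118.1→100 °C): 19.2 × 2.06 × 18.1 = 716 J
q2 (condense at 100 °C): 19.2 × 2250.0 = 43200 J
q3 (cool water 100→0 °C): 19.2 × 4.2 × 100.0 = 8064 J
q4 (freeze at 0 °C): 19.2 × 334.0 = 6413 J
q5 (cool ice 0→-9.1 °C): 19.2 × 2.05 × 9.1 = 358 J
Total: 716 + 43200 + 8064 + 6413 + 358 = 58751 J = 58.8 kJ

q = 58.8 kJ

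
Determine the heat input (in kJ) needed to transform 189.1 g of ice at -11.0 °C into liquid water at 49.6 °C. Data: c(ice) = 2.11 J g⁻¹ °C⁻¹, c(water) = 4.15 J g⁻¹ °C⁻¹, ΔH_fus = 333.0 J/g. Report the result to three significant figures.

q1 (heat ice -11.0→0.0 °C): 189.1 × 2.11 × 11.0 = 4389 J
q2 (melt at 0 °C): 189.1 × 333.0 = 62970 J
q3 (heat water 0.0→49.6 °C): 189.1 × 4.15 × 49.6 = 38924 J
Total: 4389 + 62970 + 38924 = 106283 J = 106 kJ

q = 106 kJ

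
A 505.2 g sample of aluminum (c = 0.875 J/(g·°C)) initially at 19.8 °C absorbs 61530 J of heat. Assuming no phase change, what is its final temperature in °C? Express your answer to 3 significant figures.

ΔT = q / (m c) = 61530 / (505.2 × 0.875) = 139.2 °C
T_f = 19.8 + 139.2 = 159.0 °C

T_f = 159 °C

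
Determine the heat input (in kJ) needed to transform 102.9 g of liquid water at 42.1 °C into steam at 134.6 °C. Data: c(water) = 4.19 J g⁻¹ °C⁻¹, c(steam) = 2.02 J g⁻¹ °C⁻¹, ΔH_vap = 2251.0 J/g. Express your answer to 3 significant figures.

q1 (heat water 42.1→100.0 °C): 102.9 × 4.19 × 57.9 = 24964 J
q2 (vaporize at 100 °C): 102.9 × 2251.0 = 231628 J
q3 (heat steam 100.0→134.6 °C): 102.9 × 2.02 × 34.6 = 7192 J
Total: 24964 + 231628 + 7192 = 263784 J = 264 kJ

q = 264 kJ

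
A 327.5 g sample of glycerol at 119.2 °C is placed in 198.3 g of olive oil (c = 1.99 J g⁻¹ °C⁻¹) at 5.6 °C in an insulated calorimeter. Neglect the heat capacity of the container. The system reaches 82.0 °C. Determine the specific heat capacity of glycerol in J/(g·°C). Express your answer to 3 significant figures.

c = 2.47 J/(g·°C)

q_gained = (198.3 × 1.99) × (82.0 − 5.6) = 30150 J
q_lost = 327.5 × c × (119.2 − 82.0) = 12183 c
Set equal: c = 30150 / 12183 = 2.47 J/(g·°C)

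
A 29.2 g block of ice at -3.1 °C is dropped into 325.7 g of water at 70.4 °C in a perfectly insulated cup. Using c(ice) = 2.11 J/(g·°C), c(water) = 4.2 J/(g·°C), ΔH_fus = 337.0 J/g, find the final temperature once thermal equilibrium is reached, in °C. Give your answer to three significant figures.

Heat to bring ice to 0 °C and melt it: q₁ = 29.2×2.11×3.1 + 29.2×337.0 = 10031 J
Heat the water can supply cooling to 0 °C: 325.7×4.2×70.4 = 96303.0 J > q₁, so all ice melts.
Energy balance: 325.7×4.2×(70.4 − T) = 10031 + 29.2×4.2×(T − 0)
1367.94(70.4 − T) = 10031 + 122.64 T
96303.0 − 10031 = 1490.58 T
T = 86272.0 / 1490.58 = 57.88 °C

T_f = 57.9 °C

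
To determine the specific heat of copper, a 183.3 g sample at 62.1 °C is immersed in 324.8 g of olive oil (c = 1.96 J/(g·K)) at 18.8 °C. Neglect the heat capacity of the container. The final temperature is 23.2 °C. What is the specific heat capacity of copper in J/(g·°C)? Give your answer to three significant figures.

q_gained = (324.8 × 1.96) × (23.2 − 18.8) = 2801 J
q_lost = 183.3 × c × (62.1 − 23.2) = 7130.37 c
Set equal: c = 2801 / 7130.37 = 0.393 J/(g·°C)

c = 0.393 J/(g·°C)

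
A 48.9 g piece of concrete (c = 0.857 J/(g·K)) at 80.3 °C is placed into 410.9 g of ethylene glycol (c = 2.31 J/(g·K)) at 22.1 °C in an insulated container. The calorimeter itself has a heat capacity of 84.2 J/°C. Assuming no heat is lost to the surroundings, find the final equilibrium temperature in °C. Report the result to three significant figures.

Heat lost by concrete = heat gained by ethylene glycol + calorimeter.
(48.9)(0.857)(80.3 − T) = [(410.9)(2.31) + 84.2](T − 22.1)
41.9073 (80.3 − T) = 1033.379 (T − 22.1)
3365.2 − 41.9073 T = 1033.379 T − 22838
26203.2 = 1075.2863 T
T = 24.37 °C

T_f = 24.4 °C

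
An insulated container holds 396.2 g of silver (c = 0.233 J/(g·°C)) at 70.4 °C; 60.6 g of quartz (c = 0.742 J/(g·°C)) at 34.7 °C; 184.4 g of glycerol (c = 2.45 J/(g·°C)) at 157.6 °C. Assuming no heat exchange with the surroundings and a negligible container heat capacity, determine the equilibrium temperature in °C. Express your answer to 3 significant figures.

T_f = 135 °C

Σ mᵢcᵢ(T − Tᵢ) = 0  ⇒  T = Σ mᵢcᵢTᵢ / Σ mᵢcᵢ
Σ mᵢcᵢ = 396.2×0.233 + 60.6×0.742 + 184.4×2.45 = 589.0598
Σ mᵢcᵢTᵢ = 92.3146×70.4 + 44.9652×34.7 + 451.78×157.6 = 79260
T = 79260 / 589.0598 = 134.6 °C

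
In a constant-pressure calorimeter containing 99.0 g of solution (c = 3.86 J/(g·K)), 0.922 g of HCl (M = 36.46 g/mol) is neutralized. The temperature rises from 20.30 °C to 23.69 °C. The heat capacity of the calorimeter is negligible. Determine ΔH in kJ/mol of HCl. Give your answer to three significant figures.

ΔH = -51.2 kJ/mol

|ΔT| = |23.69 − 20.30| = 3.39 °C
|q_surr| = (99.0 × 3.86) × 3.39 = 382.14 × 3.39 = 1295 J
n(HCl) = 0.922 / 36.46 = 0.02529 mol
Temperature rose, so q_rxn = −|q_surr| = -1.295 kJ
ΔH = q_rxn / n = -51.21 kJ/mol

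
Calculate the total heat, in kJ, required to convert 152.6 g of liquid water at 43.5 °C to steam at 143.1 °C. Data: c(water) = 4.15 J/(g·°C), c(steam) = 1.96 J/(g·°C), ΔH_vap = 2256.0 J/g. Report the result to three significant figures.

q = 393 kJ

q1 (heat water 43.5→100.0 °C): 152.6 × 4.15 × 56.5 = 35781 J
q2 (vaporize at 100 °C): 152.6 × 2256.0 = 344266 J
q3 (heat steam 100.0→143.1 °C): 152.6 × 1.96 × 43.1 = 12891 J
Total: 35781 + 344266 + 12891 = 392938 J = 393 kJ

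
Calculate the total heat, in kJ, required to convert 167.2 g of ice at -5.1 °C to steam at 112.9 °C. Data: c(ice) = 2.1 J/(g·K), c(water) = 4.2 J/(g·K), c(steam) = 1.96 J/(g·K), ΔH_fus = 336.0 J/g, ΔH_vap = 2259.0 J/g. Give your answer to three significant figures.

q1 (heat ice -5.1→0.0 °C): 167.2 × 2.1 × 5.1 = 1791 J
q2 (melt at 0 °C): 167.2 × 336.0 = 56179 J
q3 (heat water 0.0→100.0 °C): 167.2 × 4.2 × 100.0 = 70224 J
q4 (vaporize at 100 °C): 167.2 × 2259.0 = 377705 J
q5 (heat steam 100.0→112.9 °C): 167.2 × 1.96 × 12.9 = 4227 J
Total: 1791 + 56179 + 70224 + 377705 + 4227 = 510126 J = 510 kJ

q = 510 kJ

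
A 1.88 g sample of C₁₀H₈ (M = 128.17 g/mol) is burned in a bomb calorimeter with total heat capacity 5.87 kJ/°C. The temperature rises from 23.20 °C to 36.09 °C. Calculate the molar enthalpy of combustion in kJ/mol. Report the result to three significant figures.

ΔT = 36.09 − 23.20 = 12.89 °C
q_cal = C_cal × ΔT = 5.87 × 12.89 = 75.6643 kJ
n = 1.88 / 128.17 = 0.01467 mol
q_rxn = −q_cal = -75.6643 kJ
ΔH = -75.6643 / 0.01467 = -5158 kJ/mol

ΔH = -5160 kJ/mol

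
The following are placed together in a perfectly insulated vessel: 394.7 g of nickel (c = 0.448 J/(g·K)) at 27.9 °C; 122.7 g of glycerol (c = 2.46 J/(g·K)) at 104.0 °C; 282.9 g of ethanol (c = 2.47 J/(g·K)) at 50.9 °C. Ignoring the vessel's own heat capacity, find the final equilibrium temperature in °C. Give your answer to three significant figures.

Σ mᵢcᵢ(T − Tᵢ) = 0  ⇒  T = Σ mᵢcᵢTᵢ / Σ mᵢcᵢ
Σ mᵢcᵢ = 394.7×0.448 + 122.7×2.46 + 282.9×2.47 = 1177.4306
Σ mᵢcᵢTᵢ = 176.8256×27.9 + 301.842×104.0 + 698.763×50.9 = 71892
T = 71892 / 1177.4306 = 61.06 °C

T_f = 61.1 °C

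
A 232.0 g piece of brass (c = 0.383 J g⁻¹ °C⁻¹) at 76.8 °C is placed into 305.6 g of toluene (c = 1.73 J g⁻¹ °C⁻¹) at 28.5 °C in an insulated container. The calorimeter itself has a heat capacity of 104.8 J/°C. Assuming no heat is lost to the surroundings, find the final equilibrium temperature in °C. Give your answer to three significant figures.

T_f = 34.4 °C

Heat lost by brass = heat gained by toluene + calorimeter.
(232.0)(0.383)(76.8 − T) = [(305.6)(1.73) + 104.8](T − 28.5)
88.856 (76.8 − T) = 633.488 (T − 28.5)
6824.1 − 88.856 T = 633.488 T − 18054
24878.1 = 722.344 T
T = 34.44 °C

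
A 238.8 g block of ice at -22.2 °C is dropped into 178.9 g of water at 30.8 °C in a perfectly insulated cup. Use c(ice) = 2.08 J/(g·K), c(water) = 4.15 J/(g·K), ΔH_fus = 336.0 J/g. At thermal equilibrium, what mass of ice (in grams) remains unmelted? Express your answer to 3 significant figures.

m_ice remaining = 204 g

Heat to warm all ice to 0 °C: 238.8×2.08×22.2 = 11027 J
Heat released by water cooling to 0 °C: 178.9×4.15×30.8 = 22867 J
22867 J < 11027 + 238.8×336.0 = 91263.8 J, so not all ice melts; final T = 0 °C.
Heat left for melting: 22867 − 11027 = 11840 J
Mass melted = 11840 / 336.0 = 35.24 g
Ice remaining = 238.8 − 35.24 = 203.56 g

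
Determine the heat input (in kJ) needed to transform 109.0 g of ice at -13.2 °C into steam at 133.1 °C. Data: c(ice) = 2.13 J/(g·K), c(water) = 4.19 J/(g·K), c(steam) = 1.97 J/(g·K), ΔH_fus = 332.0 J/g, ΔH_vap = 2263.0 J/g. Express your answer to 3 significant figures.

q = 339 kJ

q1 (heat ice -13.2→0.0 °C): 109.0 × 2.13 × 13.2 = 3065 J
q2 (melt at 0 °C): 109.0 × 332.0 = 36188 J
q3 (heat water 0.0→100.0 °C): 109.0 × 4.19 × 100.0 = 45671 J
q4 (vaporize at 100 °C): 109.0 × 2263.0 = 246667 J
q5 (heat steam 100.0→133.1 °C): 109.0 × 1.97 × 33.1 = 7108 J
Total: 3065 + 36188 + 45671 + 246667 + 7108 = 338699 J = 339 kJ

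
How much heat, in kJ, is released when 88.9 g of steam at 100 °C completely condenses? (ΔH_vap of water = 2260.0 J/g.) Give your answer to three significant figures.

q = 201 kJ

q = m × ΔH_vap = 88.9 × 2260.0 = 200900 J = 201 kJ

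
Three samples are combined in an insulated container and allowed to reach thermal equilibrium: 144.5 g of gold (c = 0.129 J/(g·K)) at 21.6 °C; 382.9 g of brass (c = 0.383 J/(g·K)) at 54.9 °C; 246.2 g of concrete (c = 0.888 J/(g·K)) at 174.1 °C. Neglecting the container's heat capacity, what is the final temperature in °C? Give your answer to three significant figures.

T_f = 121 °C

Σ mᵢcᵢ(T − Tᵢ) = 0  ⇒  T = Σ mᵢcᵢTᵢ / Σ mᵢcᵢ
Σ mᵢcᵢ = 144.5×0.129 + 382.9×0.383 + 246.2×0.888 = 383.9168
Σ mᵢcᵢTᵢ = 18.6405×21.6 + 146.6507×54.9 + 218.6256×174.1 = 46516
T = 46516 / 383.9168 = 121.2 °C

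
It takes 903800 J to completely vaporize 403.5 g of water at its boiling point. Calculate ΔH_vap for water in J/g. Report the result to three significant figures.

ΔH_vap = 2240 J/g

ΔH_vap = q / m = 903800 / 403.5 = 2240 J/g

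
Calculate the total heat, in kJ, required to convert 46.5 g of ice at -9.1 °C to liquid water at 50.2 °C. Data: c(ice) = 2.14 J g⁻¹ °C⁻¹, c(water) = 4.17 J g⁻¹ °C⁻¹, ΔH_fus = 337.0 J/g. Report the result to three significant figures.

q = 26.3 kJ

q1 (heat ice -9.1→0.0 °C): 46.5 × 2.14 × 9.1 = 906 J
q2 (melt at 0 °C): 46.5 × 337.0 = 15671 J
q3 (heat water 0.0→50.2 °C): 46.5 × 4.17 × 50.2 = 9734 J
Total: 906 + 15671 + 9734 = 26311 J = 26.3 kJ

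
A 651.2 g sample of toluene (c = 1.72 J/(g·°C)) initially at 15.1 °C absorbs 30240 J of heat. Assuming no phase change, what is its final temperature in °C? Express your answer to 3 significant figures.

T_f = 42.1 °C

ΔT = q / (m c) = 30240 / (651.2 × 1.72) = 27.00 °C
T_f = 15.1 + 27.00 = 42.10 °C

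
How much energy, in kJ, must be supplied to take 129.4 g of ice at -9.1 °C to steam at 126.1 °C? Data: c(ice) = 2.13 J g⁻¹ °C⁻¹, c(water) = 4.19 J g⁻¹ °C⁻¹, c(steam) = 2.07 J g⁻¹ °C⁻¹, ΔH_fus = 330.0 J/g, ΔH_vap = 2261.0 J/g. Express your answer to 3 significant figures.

q = 399 kJ

q1 (heat ice -9.1→0.0 °C): 129.4 × 2.13 × 9.1 = 2508 J
q2 (melt at 0 °C): 129.4 × 330.0 = 42702 J
q3 (heat water 0.0→100.0 °C): 129.4 × 4.19 × 100.0 = 54219 J
q4 (vaporize at 100 °C): 129.4 × 2261.0 = 292573 J
q5 (heat steam 100.0→126.1 °C): 129.4 × 2.07 × 26.1 = 6991 J
Total: 2508 + 42702 + 54219 + 292573 + 6991 = 398993 J = 399 kJ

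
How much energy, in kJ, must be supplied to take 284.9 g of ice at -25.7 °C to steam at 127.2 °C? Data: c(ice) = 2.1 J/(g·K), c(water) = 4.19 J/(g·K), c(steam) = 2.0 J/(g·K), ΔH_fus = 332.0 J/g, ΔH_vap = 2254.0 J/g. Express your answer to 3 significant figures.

q = 887 kJ

q1 (heat ice -25.7→0.0 °C): 284.9 × 2.1 × 25.7 = 15376 J
q2 (melt at 0 °C): 284.9 × 332.0 = 94587 J
q3 (heat water 0.0→100.0 °C): 284.9 × 4.19 × 100.0 = 119373 J
q4 (vaporize at 100 °C): 284.9 × 2254.0 = 642165 J
q5 (heat steam 100.0→127.2 °C): 284.9 × 2.0 × 27.2 = 15499 J
Total: 15376 + 94587 + 119373 + 642165 + 15499 = 887000 J = 887 kJ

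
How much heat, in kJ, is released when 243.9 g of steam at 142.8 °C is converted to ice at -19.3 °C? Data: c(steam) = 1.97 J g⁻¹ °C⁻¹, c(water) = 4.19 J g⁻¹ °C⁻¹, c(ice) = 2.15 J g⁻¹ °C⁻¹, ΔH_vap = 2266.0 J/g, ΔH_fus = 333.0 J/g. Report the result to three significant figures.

q1 (cool steam 142.8→100 °C): 243.9 × 1.97 × 42.8 = 20565 J
q2 (condense at 100 °C): 243.9 × 2266.0 = 552677 J
q3 (cool water 100→0 °C): 243.9 × 4.19 × 100.0 = 102194 J
q4 (freeze at 0 °C): 243.9 × 333.0 = 81219 J
q5 (cool ice 0→-19.3 °C): 243.9 × 2.15 × 19.3 = 10121 J
Total: 20565 + 552677 + 102194 + 81219 + 10121 = 766776 J = 767 kJ

q = 767 kJ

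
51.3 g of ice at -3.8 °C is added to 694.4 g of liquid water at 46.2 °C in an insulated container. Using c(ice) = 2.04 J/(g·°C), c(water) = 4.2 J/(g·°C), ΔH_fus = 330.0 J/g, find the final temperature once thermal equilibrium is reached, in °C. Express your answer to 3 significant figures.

T_f = 37.5 °C

Heat to bring ice to 0 °C and melt it: q₁ = 51.3×2.04×3.8 + 51.3×330.0 = 17327 J
Heat the water can supply cooling to 0 °C: 694.4×4.2×46.2 = 134741 J > q₁, so all ice melts.
Energy balance: 694.4×4.2×(46.2 − T) = 17327 + 51.3×4.2×(T − 0)
2916.48(46.2 − T) = 17327 + 215.46 T
134741 − 17327 = 3131.94 T
T = 117414 / 3131.94 = 37.49 °C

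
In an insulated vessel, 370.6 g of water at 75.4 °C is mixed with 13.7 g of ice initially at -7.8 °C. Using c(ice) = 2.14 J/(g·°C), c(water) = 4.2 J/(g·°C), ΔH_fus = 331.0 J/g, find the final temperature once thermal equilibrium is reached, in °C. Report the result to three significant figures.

T_f = 69.8 °C

Heat to bring ice to 0 °C and melt it: q₁ = 13.7×2.14×7.8 + 13.7×331.0 = 4763.4 J
Heat the water can supply cooling to 0 °C: 370.6×4.2×75.4 = 117362 J > q₁, so all ice melts.
Energy balance: 370.6×4.2×(75.4 − T) = 4763.4 + 13.7×4.2×(T − 0)
1556.52(75.4 − T) = 4763.4 + 57.54 T
117362 − 4763.4 = 1614.06 T
T = 112598.6 / 1614.06 = 69.76 °C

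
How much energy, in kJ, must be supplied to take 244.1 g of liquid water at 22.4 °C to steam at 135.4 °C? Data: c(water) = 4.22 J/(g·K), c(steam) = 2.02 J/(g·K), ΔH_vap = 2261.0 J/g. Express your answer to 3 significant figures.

q1 (heat water 22.4→100.0 °C): 244.1 × 4.22 × 77.6 = 79936 J
q2 (vaporize at 100 °C): 244.1 × 2261.0 = 551910 J
q3 (heat steam 100.0→135.4 °C): 244.1 × 2.02 × 35.4 = 17455 J
Total: 79936 + 551910 + 17455 = 649301 J = 649 kJ

q = 649 kJ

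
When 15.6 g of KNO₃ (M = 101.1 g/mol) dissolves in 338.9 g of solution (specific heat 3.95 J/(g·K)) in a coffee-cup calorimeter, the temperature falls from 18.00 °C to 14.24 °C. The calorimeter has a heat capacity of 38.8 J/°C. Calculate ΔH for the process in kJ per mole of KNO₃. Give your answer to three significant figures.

ΔH = 33.6 kJ/mol

|ΔT| = |14.24 − 18.00| = 3.76 °C
|q_surr| = (338.9 × 3.95 + 38.8) × 3.76 = 1377.455 × 3.76 = 5179 J
n(KNO₃) = 15.6 / 101.1 = 0.1543 mol
Temperature fell, so q_rxn = +|q_surr| = 5.179 kJ
ΔH = q_rxn / n = 33.56 kJ/mol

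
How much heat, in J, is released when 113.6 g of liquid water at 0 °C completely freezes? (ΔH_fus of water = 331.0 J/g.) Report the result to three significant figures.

q = 37600 J

q = m × ΔH_fus = 113.6 × 331.0 = 37600 J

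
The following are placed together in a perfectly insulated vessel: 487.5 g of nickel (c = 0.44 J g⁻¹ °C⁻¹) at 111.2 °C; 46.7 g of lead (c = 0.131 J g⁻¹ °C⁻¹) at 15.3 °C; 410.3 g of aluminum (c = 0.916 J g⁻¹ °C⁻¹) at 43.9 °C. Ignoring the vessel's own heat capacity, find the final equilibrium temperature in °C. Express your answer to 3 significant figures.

T_f = 67.8 °C

Σ mᵢcᵢ(T − Tᵢ) = 0  ⇒  T = Σ mᵢcᵢTᵢ / Σ mᵢcᵢ
Σ mᵢcᵢ = 487.5×0.44 + 46.7×0.131 + 410.3×0.916 = 596.4525
Σ mᵢcᵢTᵢ = 214.5×111.2 + 6.1177×15.3 + 375.8348×43.9 = 40445
T = 40445 / 596.4525 = 67.81 °C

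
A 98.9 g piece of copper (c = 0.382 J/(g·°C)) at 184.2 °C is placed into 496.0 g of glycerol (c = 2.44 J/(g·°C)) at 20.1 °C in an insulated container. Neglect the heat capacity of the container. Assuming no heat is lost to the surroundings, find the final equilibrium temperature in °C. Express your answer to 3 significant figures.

Heat lost by copper = heat gained by glycerol.
(98.9)(0.382)(184.2 − T) = (496.0)(2.44)(T − 20.1)
37.7798 (184.2 − T) = 1210.24 (T − 20.1)
6959.0 − 37.7798 T = 1210.24 T − 24326
31285.0 = 1248.0198 T
T = 25.07 °C

T_f = 25.1 °C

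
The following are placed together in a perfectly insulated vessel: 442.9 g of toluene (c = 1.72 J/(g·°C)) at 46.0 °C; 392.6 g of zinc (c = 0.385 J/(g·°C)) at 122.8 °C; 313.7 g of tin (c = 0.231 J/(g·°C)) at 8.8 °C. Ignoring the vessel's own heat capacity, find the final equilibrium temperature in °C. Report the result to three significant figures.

T_f = 55.0 °C

Σ mᵢcᵢ(T − Tᵢ) = 0  ⇒  T = Σ mᵢcᵢTᵢ / Σ mᵢcᵢ
Σ mᵢcᵢ = 442.9×1.72 + 392.6×0.385 + 313.7×0.231 = 985.4037
Σ mᵢcᵢTᵢ = 761.788×46.0 + 151.151×122.8 + 72.4647×8.8 = 54241
T = 54241 / 985.4037 = 55.04 °C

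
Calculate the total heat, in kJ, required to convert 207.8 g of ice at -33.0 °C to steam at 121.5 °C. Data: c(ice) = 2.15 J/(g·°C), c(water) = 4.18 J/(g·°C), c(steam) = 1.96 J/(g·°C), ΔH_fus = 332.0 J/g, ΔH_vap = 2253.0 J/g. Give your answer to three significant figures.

q1 (heat ice -33.0→0.0 °C): 207.8 × 2.15 × 33.0 = 14743 J
q2 (melt at 0 °C): 207.8 × 332.0 = 68990 J
q3 (heat water 0.0→100.0 °C): 207.8 × 4.18 × 100.0 = 86860 J
q4 (vaporize at 100 °C): 207.8 × 2253.0 = 468173 J
q5 (heat steam 100.0→121.5 °C): 207.8 × 1.96 × 21.5 = 8757 J
Total: 14743 + 68990 + 86860 + 468173 + 8757 = 647523 J = 648 kJ

q = 648 kJ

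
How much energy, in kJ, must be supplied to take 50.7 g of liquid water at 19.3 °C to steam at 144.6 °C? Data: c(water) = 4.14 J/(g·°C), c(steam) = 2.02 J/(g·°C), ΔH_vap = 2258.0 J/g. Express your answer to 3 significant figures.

q1 (heat water 19.3→100.0 °C): 50.7 × 4.14 × 80.7 = 16939 J
q2 (vaporize at 100 °C): 50.7 × 2258.0 = 114481 J
q3 (heat steam 100.0→144.6 °C): 50.7 × 2.02 × 44.6 = 4568 J
Total: 16939 + 114481 + 4568 = 135988 J = 136 kJ

q = 136 kJ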